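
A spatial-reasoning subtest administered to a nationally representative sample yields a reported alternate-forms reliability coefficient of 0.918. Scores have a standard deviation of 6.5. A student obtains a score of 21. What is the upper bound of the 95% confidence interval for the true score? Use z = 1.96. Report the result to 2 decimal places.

24.65

SEM = 6.50000×√(1 − 0.91800) ≈ 1.86132
Half-width = 1.96×1.86132 ≈ 3.64818
Upper bound: 21 + 3.64818 = 24.64818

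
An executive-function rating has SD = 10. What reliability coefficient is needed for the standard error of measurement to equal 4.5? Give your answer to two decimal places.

r = 1 − (4.500/10)² ≈ 1 − 0.203 ≈ 0.797

0.80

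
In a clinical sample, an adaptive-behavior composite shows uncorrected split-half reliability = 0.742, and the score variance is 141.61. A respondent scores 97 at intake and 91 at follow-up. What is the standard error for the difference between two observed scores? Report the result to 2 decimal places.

6.48

σ = 141.61^(1/2) = 11.9000
Full-length reliability (Spearman-Brown) = 2(0.742)/(1+0.742) ≈ 0.8519
SEM = 11.9000 * √(1 − 0.8519) = 11.9000 * √0.1481 ≈ 11.9000 * 0.3848 ≈ 4.5797
SE_diff = √2 * SEM ≈ 6.4766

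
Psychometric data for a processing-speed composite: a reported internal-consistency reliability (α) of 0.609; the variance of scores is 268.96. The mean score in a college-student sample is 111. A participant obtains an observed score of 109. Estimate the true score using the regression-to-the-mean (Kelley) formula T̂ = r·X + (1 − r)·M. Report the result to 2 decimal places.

T̂ = r·X + (1 − r)·M = 0.6090*109 + 0.3910*111 = 66.3810 + 43.4010 ≈ 109.7820

109.78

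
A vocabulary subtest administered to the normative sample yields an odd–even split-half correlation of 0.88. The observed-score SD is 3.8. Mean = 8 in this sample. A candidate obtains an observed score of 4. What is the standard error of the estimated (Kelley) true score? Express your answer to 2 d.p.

Spearman-Brown: r = 2(0.88) / (1 + 0.88) = 1.760 / 1.880 ≈ 0.936
SE_est = SD · √(r(1 − r)) = 3.800 · √0.060 ≈ 3.800 · 0.244 ≈ 0.929

0.93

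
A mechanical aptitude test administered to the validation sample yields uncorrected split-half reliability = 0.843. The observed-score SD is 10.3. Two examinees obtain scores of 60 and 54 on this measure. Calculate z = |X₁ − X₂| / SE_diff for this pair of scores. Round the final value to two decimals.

1.41

r_full = 2·0.843 / (1 + 0.843) ≈ 0.915
SEM = 10.300 * √(1 − 0.915) = 10.300 * √0.085 ≈ 10.300 * 0.292 ≈ 3.006
Standard error of the difference = 3.006·√2 ≈ 4.251
z = 6 / 4.251 ≈ 1.411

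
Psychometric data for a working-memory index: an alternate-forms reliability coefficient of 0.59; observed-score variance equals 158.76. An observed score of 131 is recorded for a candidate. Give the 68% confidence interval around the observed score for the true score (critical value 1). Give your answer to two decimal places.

SD = √158.76 = 12.60000
SEM = 12.60000 · √(1 − 0.59000) = 12.60000 · √0.41000 ≃ 12.60000 · 0.64031 ≃ 8.06794
Half-width = 1·8.06794 ≃ 8.06794
CI = 131 ± 8.06794 → [122.93206, 139.06794]

[122.93, 139.07]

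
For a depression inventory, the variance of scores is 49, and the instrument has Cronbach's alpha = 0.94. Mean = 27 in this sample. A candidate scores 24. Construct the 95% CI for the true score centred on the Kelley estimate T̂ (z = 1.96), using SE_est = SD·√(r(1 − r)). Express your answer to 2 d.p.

[20.92, 27.44]

σ = 49^(1/2) = 7.0000
T̂ = r·X + (1 − r)·M = 0.9400×24 + 0.0600×27 = 22.5600 + 1.6200 ≈ 24.1800
SE_est = 7.0000·√[r(1 − r)] ≈ 1.6624
95% CI: 24.1800 ± 3.2583 ≈ (20.9217, 27.4383)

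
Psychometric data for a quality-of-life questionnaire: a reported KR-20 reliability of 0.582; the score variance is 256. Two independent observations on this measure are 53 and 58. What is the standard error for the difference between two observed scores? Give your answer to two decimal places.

14.63

SD = √256 ≈ 16.000
SEM = 16.000*√(1 − 0.582) ≈ 10.344
Standard error of the difference = 10.344·√2 ≈ 14.629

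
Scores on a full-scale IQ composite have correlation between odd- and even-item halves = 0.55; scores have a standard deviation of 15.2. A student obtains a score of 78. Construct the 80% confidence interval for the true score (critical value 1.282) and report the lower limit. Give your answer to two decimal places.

r_full = 2·0.55 / (1 + 0.55) ≃ 0.7097
The standard error of measurement is 15.2000*√(1 − 0.7097) ≃ 15.2000*0.5388 ≃ 8.1900.
1.282 * SEM ≃ 10.4996
Lower bound: 78 − 10.4996 = 67.5004

67.50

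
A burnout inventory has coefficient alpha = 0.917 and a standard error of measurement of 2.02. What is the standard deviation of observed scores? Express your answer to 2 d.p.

7.01

SD = SEM / √(1 − r) = 2.02 / √0.0830 ≈ 2.02 / 0.2881 ≈ 7.0115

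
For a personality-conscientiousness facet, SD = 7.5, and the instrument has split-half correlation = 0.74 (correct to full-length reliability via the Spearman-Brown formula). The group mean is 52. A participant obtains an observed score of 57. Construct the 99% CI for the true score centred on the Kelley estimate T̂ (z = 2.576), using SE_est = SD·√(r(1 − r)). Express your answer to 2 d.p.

[49.37, 63.14]

Full-length reliability (Spearman-Brown) = 2(0.74)/(1+0.74) ≈ 0.851
T̂ = 0.851(57) + 0.149(52) ≈ 56.253
SE_est = SD · √(r(1 − r)) = 7.500 · √0.127 ≈ 7.500 · 0.357 ≈ 2.674
CI = 56.253 ± 2.576 · 2.674 → [49.365, 63.141]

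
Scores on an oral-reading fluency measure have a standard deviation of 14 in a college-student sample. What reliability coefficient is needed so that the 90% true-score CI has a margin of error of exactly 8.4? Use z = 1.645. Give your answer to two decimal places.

0.87

Required SEM = 8.4 / 1.645 ≈ 5.1064
Required reliability = 1 − (SEM/SD)² = 1 − 0.1330 ≈ 0.8670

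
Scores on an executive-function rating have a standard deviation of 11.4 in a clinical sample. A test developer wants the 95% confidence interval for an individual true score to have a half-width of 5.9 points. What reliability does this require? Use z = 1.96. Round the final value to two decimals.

Required SEM = 5.9 / 1.96 ≈ 3.010
r = 1 − (3.010/11.4)² ≈ 1 − 0.070 ≈ 0.930

0.93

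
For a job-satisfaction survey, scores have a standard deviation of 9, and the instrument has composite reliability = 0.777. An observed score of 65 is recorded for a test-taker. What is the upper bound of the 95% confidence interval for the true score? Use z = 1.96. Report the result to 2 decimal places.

73.33

SEM = 9.00000*√(1 − 0.77700) ≈ 4.25006
Margin = 1.96 * 4.25006 ≈ 8.33012
Upper bound: 65 + 8.33012 = 73.33012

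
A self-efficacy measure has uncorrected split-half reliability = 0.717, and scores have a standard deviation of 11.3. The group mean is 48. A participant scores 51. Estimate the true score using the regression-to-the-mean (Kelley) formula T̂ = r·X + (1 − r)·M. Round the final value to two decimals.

50.51

Spearman-Brown: r = 2(0.717) / (1 + 0.717) = 1.4340 / 1.7170 ≈ 0.8352
Estimated true score = 0.8352·51 + (1 − 0.8352)·48 ≈ 50.5055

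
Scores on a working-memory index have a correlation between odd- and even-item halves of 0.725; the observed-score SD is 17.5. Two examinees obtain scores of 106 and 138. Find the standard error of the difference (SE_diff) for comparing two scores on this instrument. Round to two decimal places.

9.88

r_full = 2·0.725 / (1 + 0.725) ≈ 0.841
SEM = 17.500 × √(1 − 0.841) = 17.500 × √0.159 ≈ 17.500 × 0.399 ≈ 6.987
SE_diff = SEM × √2 ≈ 6.987 × 1.414 ≈ 9.882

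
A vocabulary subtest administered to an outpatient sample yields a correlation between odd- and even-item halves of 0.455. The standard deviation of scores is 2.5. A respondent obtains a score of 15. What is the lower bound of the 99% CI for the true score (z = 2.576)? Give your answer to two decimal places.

r_full = 2·0.455 / (1 + 0.455) ≃ 0.625
SEM = 2.500 × √(1 − 0.625) = 2.500 × √0.375 ≃ 2.500 × 0.612 ≃ 1.530
Margin = 2.576 × 1.530 ≃ 3.941
Lower limit = 15 − 3.941 ≃ 11.059

11.06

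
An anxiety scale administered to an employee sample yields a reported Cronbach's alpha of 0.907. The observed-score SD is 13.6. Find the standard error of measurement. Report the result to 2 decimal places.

4.15

SEM = 13.600 * √(1 − 0.907) = 13.600 * √0.093 ≃ 13.600 * 0.305 ≃ 4.147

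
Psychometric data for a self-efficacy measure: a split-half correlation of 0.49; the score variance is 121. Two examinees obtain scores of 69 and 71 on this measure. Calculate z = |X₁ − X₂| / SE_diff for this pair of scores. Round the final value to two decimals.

0.22

SD = √121 = 11.0000
Full-length reliability (Spearman-Brown) = 2(0.49)/(1+0.49) ≈ 0.6577
SEM = 11.0000 * √(1 − 0.6577) = 11.0000 * √0.3423 ≈ 11.0000 * 0.5850 ≈ 6.4355
SE_diff = SEM * √2 ≈ 6.4355 * 1.4142 ≈ 9.1012
z = 2 / 9.1012 ≈ 0.2198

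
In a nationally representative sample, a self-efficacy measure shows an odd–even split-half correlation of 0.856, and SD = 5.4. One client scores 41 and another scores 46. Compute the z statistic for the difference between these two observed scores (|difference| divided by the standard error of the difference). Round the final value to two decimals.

Full-length reliability (Spearman-Brown) = 2(0.856)/(1+0.856) ≃ 0.922
SEM = 5.400·√(1 − 0.922) ≃ 1.504
Standard error of the difference = 1.504·√2 ≃ 2.127
z = 5 / 2.127 ≃ 2.351

2.35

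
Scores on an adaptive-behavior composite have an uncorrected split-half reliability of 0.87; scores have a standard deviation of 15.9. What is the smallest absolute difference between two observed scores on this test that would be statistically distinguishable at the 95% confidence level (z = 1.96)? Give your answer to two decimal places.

11.62

Spearman-Brown: r = 2(0.87) / (1 + 0.87) = 1.74000 / 1.87000 ≈ 0.93048
SEM = 15.90000 × √(1 − 0.93048) = 15.90000 × √0.06952 ≈ 15.90000 × 0.26366 ≈ 4.19226
SE_diff = SEM × √2 ≈ 4.19226 × 1.41421 ≈ 5.92875
Minimum reliable difference = 1.96 × SE_diff ≈ 1.96 × 5.92875 ≈ 11.62035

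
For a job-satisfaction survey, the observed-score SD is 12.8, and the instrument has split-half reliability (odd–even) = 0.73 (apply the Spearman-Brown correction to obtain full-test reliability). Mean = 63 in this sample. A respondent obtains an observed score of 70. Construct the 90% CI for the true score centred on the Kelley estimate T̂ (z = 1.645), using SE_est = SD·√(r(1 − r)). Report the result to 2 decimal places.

r_full = 2·0.73 / (1 + 0.73) ≈ 0.84393
T̂ = r·X + (1 − r)·M = 0.84393*70 + 0.15607*63 ≈ 59.07514 + 9.83237 ≈ 68.90751
SE_est = 12.80000·√[r(1 − r)] ≈ 4.64539
CI = 68.90751 ± 1.645 * 4.64539 → [61.26585, 76.54918]

[61.27, 76.55]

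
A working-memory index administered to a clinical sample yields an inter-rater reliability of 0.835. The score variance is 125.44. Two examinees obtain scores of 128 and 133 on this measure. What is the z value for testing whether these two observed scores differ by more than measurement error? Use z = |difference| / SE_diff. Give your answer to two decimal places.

SD = √125.44 ≃ 11.200
SEM = 11.200 · √(1 − 0.835) = 11.200 · √0.165 ≃ 11.200 · 0.406 ≃ 4.549
Standard error of the difference = 4.549·√2 ≃ 6.434
z = 5 / 6.434 ≃ 0.777

0.78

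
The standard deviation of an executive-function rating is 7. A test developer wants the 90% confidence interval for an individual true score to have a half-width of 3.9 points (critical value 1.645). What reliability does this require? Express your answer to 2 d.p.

0.89

SEM needed = half-width / z = 3.9/1.645 ≈ 2.3708
r = 1 − (2.3708/7)² ≈ 1 − 0.1147 ≈ 0.8853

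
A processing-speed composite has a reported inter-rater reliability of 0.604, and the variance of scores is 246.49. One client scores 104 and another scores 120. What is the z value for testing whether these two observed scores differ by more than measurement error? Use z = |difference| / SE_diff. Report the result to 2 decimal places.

1.15

SD = √246.49 = 15.700
SEM = 15.700 * √(1 − 0.604) = 15.700 * √0.396 ≈ 15.700 * 0.629 ≈ 9.880
Standard error of the difference = 9.880·√2 ≈ 13.972
z = |104 − 120| / 13.972 = 16 / 13.972 ≈ 1.145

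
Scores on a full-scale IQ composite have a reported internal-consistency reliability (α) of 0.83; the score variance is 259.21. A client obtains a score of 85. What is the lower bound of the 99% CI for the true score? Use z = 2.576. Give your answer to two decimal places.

67.90

SD = √259.21 = 16.1000
SEM = 16.1000 · √(1 − 0.8300) = 16.1000 · √0.1700 ≈ 16.1000 · 0.4123 ≈ 6.6382
Margin = 2.576 · 6.6382 ≈ 17.1000
Lower bound: 85 − 17.1000 = 67.9000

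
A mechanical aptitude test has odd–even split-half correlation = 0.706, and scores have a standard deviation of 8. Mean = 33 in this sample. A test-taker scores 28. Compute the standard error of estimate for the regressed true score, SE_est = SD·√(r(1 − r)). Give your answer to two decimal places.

Spearman-Brown: r = 2(0.706) / (1 + 0.706) = 1.412 / 1.706 ≃ 0.828
SE_est = SD × √(r(1 − r)) = 8.000 × √0.143 ≃ 8.000 × 0.378 ≃ 3.021

3.02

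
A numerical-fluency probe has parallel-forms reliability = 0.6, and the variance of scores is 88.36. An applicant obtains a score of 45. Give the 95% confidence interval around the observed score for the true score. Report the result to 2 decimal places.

σ = 88.36^(1/2) = 9.40000
SEM = 9.40000×√(1 − 0.60000) ≃ 5.94508
Half-width = 1.96×5.94508 ≃ 11.65236
CI = 45 ± 11.65236 → [33.34764, 56.65236]

[33.35, 56.65]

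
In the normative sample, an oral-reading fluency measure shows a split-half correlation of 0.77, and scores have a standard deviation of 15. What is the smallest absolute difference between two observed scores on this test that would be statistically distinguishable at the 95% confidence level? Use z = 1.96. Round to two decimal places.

Full-length reliability (Spearman-Brown) = 2(0.77)/(1+0.77) ≃ 0.8701
SEM = 15.0000 · √(1 − 0.8701) = 15.0000 · √0.1299 ≃ 15.0000 · 0.3605 ≃ 5.4072
Standard error of the difference = 5.4072·√2 ≃ 7.6469
Minimum reliable difference = 1.96 · SE_diff ≃ 1.96 · 7.6469 ≃ 14.9879

14.99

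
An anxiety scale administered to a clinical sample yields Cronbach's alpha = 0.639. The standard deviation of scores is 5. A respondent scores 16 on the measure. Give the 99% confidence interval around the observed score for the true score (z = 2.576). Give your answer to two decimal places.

The standard error of measurement is 5.000*√(1 − 0.639) ≃ 5.000*0.601 ≃ 3.004.
Margin = 2.576 * 3.004 ≃ 7.739
CI = 16 ± 7.739 → [8.261, 23.739]

[8.26, 23.74]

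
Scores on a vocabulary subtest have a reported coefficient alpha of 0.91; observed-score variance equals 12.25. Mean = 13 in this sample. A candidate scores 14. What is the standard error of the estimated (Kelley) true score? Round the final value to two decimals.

σ = 12.25^(1/2) = 3.500
SE_est = SD * √(r(1 − r)) = 3.500 * √0.082 ≈ 3.500 * 0.286 ≈ 1.002

1.00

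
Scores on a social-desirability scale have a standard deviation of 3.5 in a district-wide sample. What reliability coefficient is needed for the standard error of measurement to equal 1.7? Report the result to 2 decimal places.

0.76

r = 1 − (SEM / SD)² = 1 − (1.700 / 3.5)² ≈ 1 − 0.236 ≈ 0.764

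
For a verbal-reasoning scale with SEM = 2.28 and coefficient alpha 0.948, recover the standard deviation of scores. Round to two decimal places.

10.00

σ = SEM·(1 − r)^(−1/2) ≈ 2.28·4.385 ≈ 9.998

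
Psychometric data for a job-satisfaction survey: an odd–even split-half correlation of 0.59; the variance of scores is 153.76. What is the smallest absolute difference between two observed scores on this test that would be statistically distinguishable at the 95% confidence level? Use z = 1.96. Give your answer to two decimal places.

SD = √153.76 ≈ 12.400
Spearman-Brown: r = 2(0.59) / (1 + 0.59) = 1.180 / 1.590 ≈ 0.742
SEM = 12.400 × √(1 − 0.742) = 12.400 × √0.258 ≈ 12.400 × 0.508 ≈ 6.297
Standard error of the difference = 6.297·√2 ≈ 8.905
Smallest detectable difference = 1.96×8.905 ≈ 17.454

17.45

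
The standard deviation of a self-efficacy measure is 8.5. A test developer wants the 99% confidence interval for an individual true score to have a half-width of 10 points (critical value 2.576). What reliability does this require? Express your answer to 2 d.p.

Required SEM = 10 / 2.576 ≈ 3.8820
r = 1 − (3.8820/8.5)² ≈ 1 − 0.2086 ≈ 0.7914

0.79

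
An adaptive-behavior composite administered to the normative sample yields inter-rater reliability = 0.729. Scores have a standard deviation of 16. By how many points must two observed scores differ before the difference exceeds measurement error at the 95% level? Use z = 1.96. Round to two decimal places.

The standard error of measurement is 16.0000×√(1 − 0.7290) ≃ 16.0000×0.5206 ≃ 8.3292.
Standard error of the difference = 8.3292·√2 ≃ 11.7793
Smallest detectable difference = 1.96×11.7793 ≃ 23.0874

23.09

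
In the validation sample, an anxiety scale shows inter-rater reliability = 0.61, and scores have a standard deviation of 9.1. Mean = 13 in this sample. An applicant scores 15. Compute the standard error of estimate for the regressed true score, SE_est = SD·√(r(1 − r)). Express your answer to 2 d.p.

4.44

SE_est = SD × √(r(1 − r)) = 9.10000 × √0.23790 ≈ 9.10000 × 0.48775 ≈ 4.43852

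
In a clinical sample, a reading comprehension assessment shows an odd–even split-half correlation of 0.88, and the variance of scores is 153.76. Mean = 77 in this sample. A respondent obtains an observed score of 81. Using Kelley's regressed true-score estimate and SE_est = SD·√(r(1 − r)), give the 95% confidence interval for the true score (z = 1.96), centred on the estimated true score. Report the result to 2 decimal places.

[74.80, 86.69]

SD = √153.76 = 12.4000
Full-length reliability (Spearman-Brown) = 2(0.88)/(1+0.88) ≃ 0.9362
T̂ = 0.9362(81) + 0.0638(77) ≃ 80.7447
SE_est = 12.4000×√(0.9362×0.0638) ≃ 3.0312
CI = 80.7447 ± 1.96 × 3.0312 → [74.8036, 86.6858]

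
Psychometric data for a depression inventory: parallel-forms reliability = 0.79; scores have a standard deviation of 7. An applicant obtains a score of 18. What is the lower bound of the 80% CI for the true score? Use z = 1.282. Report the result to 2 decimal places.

13.89

SEM = 7.000 * √(1 − 0.790) = 7.000 * √0.210 ≃ 7.000 * 0.458 ≃ 3.208
Margin = 1.282 * 3.208 ≃ 4.112
Lower bound: 18 − 4.112 = 13.888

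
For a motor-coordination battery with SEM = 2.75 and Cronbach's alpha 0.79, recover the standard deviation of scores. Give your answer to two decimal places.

SD = SEM / √(1 − r) = 2.75 / √0.210 ≈ 2.75 / 0.458 ≈ 6.001

6.00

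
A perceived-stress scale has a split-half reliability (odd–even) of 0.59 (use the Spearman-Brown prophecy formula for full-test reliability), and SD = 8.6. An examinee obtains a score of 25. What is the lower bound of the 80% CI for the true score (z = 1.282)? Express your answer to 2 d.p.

19.40

Full-length reliability (Spearman-Brown) = 2(0.59)/(1+0.59) ≈ 0.74214
The standard error of measurement is 8.60000×√(1 − 0.74214) ≈ 8.60000×0.50780 ≈ 4.36709.
Margin = 1.282 × 4.36709 ≈ 5.59861
Lower bound: 25 − 5.59861 = 19.40139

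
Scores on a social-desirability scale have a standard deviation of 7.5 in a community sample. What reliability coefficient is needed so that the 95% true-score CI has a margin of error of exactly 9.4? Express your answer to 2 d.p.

0.59

Required SEM = 9.4 / 1.96 ≈ 4.7959
Required reliability = 1 − (SEM/SD)² = 1 − 0.4089 ≈ 0.5911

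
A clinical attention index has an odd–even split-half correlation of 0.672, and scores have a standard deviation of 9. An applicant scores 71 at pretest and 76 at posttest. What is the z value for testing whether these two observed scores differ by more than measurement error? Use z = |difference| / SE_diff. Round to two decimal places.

0.89

Full-length reliability (Spearman-Brown) = 2(0.672)/(1+0.672) ≈ 0.804
SEM = 9.000 * √(1 − 0.804) = 9.000 * √0.196 ≈ 9.000 * 0.443 ≈ 3.986
SE_diff = √2 * SEM ≈ 5.637
z = |71 − 76| / 5.637 = 5 / 5.637 ≈ 0.887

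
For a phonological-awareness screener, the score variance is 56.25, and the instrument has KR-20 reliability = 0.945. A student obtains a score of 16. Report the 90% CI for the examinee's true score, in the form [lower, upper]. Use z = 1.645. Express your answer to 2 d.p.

[13.11, 18.89]

SD = √56.25 = 7.500
SEM = 7.500×√(1 − 0.945) ≈ 1.759
1.645 × SEM ≈ 2.893
CI = 16 ± 2.893 → [13.107, 18.893]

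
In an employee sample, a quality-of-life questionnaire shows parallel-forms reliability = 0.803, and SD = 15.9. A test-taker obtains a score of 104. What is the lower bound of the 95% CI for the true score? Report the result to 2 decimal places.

The standard error of measurement is 15.9000*√(1 − 0.8030) ≈ 15.9000*0.4438 ≈ 7.0572.
Margin = 1.96 * 7.0572 ≈ 13.8320
Lower limit = 104 − 13.8320 ≈ 90.1680

90.17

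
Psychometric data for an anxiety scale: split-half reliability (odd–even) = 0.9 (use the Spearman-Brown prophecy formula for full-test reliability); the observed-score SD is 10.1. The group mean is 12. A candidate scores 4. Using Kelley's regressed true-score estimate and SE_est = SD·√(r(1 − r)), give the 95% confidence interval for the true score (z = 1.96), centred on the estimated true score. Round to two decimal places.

[0.00, 8.84]

r_full = 2·0.9 / (1 + 0.9) ≈ 0.9474
T̂ = 0.9474(4) + 0.0526(12) ≈ 4.4211
SE_est = SD · √(r(1 − r)) = 10.1000 · √0.0499 ≈ 10.1000 · 0.2233 ≈ 2.2553
CI = 4.4211 ± 1.96 · 2.2553 → [0.0007, 8.8414]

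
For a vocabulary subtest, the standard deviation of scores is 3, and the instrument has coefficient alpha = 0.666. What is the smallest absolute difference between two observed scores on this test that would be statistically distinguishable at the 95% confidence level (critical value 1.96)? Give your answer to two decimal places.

4.81

SEM = 3.000 * √(1 − 0.666) = 3.000 * √0.334 ≈ 3.000 * 0.578 ≈ 1.734
Standard error of the difference = 1.734·√2 ≈ 2.452
Minimum reliable difference = 1.96 * SE_diff ≈ 1.96 * 2.452 ≈ 4.806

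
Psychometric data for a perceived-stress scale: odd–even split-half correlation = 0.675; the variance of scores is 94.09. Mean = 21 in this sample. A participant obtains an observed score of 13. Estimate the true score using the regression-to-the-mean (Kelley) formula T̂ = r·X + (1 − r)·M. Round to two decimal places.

14.55

r_full = 2·0.675 / (1 + 0.675) ≈ 0.80597
Estimated true score = 0.80597·13 + (1 − 0.80597)·21 ≈ 14.55224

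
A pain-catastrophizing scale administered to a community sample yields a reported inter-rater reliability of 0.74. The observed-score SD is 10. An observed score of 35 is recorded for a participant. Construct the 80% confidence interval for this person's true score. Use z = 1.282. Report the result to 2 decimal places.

SEM = 10.000 * √(1 − 0.740) = 10.000 * √0.260 ≈ 10.000 * 0.510 ≈ 5.099
Margin = 1.282 * 5.099 ≈ 6.537
Interval: (28.463, 41.537)

[28.46, 41.54]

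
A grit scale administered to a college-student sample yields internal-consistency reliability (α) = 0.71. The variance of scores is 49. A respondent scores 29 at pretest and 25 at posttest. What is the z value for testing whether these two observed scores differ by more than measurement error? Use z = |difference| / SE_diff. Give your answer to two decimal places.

σ = 49^(1/2) = 7.00000
SEM = 7.00000 · √(1 − 0.71000) = 7.00000 · √0.29000 ≈ 7.00000 · 0.53852 ≈ 3.76962
Standard error of the difference = 3.76962·√2 ≈ 5.33104
z = |29 − 25| / 5.33104 = 4 / 5.33104 ≈ 0.75032

0.75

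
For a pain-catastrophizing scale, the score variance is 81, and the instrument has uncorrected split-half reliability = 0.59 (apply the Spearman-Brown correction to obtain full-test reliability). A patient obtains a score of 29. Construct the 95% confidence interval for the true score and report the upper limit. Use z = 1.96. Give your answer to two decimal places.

37.96

SD = √81 = 9.0000
Full-length reliability (Spearman-Brown) = 2(0.59)/(1+0.59) ≈ 0.7421
SEM = 9.0000*√(1 − 0.7421) ≈ 4.5702
Margin = 1.96 * 4.5702 ≈ 8.9576
Upper limit = 29 + 8.9576 ≈ 37.9576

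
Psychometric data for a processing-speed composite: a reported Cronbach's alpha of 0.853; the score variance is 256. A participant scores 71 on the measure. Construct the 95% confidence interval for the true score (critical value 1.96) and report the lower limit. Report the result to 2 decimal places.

58.98

SD = √256 ≈ 16.00000
SEM = 16.00000·√(1 − 0.85300) ≈ 6.13449
Half-width = 1.96·6.13449 ≈ 12.02361
Lower bound: 71 − 12.02361 = 58.97639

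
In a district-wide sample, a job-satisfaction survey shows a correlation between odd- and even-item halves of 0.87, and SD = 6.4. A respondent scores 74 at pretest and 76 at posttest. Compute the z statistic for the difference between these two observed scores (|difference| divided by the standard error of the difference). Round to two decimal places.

Spearman-Brown: r = 2(0.87) / (1 + 0.87) = 1.740 / 1.870 ≈ 0.930
SEM = 6.400*√(1 − 0.930) ≈ 1.687
SE_diff = SEM * √2 ≈ 1.687 * 1.414 ≈ 2.386
z = |74 − 76| / 2.386 = 2 / 2.386 ≈ 0.838

0.84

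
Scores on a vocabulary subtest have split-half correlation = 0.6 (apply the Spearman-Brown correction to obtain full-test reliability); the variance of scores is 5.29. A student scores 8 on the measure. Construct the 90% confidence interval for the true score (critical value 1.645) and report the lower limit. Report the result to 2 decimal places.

6.11

SD = √5.29 ≈ 2.300
Full-length reliability (Spearman-Brown) = 2(0.6)/(1+0.6) ≈ 0.750
SEM = 2.300 × √(1 − 0.750) = 2.300 × √0.250 ≈ 2.300 × 0.500 ≈ 1.150
1.645 × SEM ≈ 1.892
Lower bound: 8 − 1.892 = 6.108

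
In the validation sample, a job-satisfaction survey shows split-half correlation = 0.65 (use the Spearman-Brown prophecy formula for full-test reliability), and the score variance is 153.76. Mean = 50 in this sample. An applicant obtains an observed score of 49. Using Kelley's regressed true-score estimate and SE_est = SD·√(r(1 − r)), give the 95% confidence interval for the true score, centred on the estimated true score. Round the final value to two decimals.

[39.28, 59.15]

σ = 153.76^(1/2) = 12.400
Full-length reliability (Spearman-Brown) = 2(0.65)/(1+0.65) ≈ 0.788
Estimated true score = 0.788×49 + (1 − 0.788)×50 ≈ 49.212
SE_est = 12.400·√[r(1 − r)] ≈ 5.069
CI = 49.212 ± 1.96 × 5.069 → [39.276, 59.148]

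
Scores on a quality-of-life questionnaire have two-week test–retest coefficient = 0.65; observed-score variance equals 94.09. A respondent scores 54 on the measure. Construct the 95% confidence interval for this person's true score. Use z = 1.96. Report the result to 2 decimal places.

[42.75, 65.25]

σ = 94.09^(1/2) = 9.700
SEM = 9.700·√(1 − 0.650) ≈ 5.739
Margin = 1.96 · 5.739 ≈ 11.248
95% CI: 54 ± 11.248 = [42.752, 65.248]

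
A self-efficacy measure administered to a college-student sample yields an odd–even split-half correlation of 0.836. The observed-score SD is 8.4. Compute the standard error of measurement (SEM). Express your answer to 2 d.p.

Spearman-Brown: r = 2(0.836) / (1 + 0.836) = 1.6720 / 1.8360 ≃ 0.9107
The standard error of measurement is 8.4000·√(1 − 0.9107) ≃ 8.4000·0.2989 ≃ 2.5105.

2.51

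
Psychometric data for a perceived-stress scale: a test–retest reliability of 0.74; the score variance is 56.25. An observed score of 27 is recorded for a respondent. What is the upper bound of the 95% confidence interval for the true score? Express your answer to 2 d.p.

34.50

SD = √56.25 ≈ 7.500
SEM = 7.500·√(1 − 0.740) ≈ 3.824
Half-width = 1.96·3.824 ≈ 7.496
Upper bound: 27 + 7.496 = 34.496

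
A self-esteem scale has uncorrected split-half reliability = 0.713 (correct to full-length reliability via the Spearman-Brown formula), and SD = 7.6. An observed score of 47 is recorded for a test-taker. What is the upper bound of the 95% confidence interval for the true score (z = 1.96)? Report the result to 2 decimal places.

53.10

r_full = 2·0.713 / (1 + 0.713) ≈ 0.832
SEM = 7.600 * √(1 − 0.832) = 7.600 * √0.168 ≈ 7.600 * 0.409 ≈ 3.111
Margin = 1.96 * 3.111 ≈ 6.097
Upper bound: 47 + 6.097 = 53.097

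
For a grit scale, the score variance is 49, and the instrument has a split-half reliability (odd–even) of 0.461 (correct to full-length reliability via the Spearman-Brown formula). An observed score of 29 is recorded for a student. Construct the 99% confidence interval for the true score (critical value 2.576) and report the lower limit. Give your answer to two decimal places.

18.05

SD = √49 ≈ 7.000
Spearman-Brown: r = 2(0.461) / (1 + 0.461) = 0.922 / 1.461 ≈ 0.631
SEM = 7.000*√(1 − 0.631) ≈ 4.252
Half-width = 2.576*4.252 ≈ 10.952
Lower bound: 29 − 10.952 = 18.048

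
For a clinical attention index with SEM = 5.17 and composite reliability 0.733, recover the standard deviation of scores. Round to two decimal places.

SD = SEM / √(1 − r) = 5.17 / √0.2670 ≈ 5.17 / 0.5167 ≈ 10.0054

10.01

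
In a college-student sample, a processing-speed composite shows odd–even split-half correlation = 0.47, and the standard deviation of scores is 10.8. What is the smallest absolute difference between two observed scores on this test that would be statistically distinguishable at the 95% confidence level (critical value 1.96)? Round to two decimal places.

Full-length reliability (Spearman-Brown) = 2(0.47)/(1+0.47) ≃ 0.639
The standard error of measurement is 10.800×√(1 − 0.639) ≃ 10.800×0.600 ≃ 6.485.
Standard error of the difference = 6.485·√2 ≃ 9.171
Minimum reliable difference = 1.96 × SE_diff ≃ 1.96 × 9.171 ≃ 17.975

17.98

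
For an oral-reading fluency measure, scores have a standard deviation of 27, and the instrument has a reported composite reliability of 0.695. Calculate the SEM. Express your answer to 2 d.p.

14.91

SEM = 27.0000 × √(1 − 0.6950) = 27.0000 × √0.3050 ≈ 27.0000 × 0.5523 ≈ 14.9112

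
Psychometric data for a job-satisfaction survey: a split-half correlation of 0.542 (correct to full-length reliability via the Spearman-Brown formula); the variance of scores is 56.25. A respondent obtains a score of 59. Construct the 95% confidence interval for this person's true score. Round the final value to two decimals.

[50.99, 67.01]

SD = √56.25 ≈ 7.5000
Full-length reliability (Spearman-Brown) = 2(0.542)/(1+0.542) ≈ 0.7030
SEM = 7.5000 * √(1 − 0.7030) = 7.5000 * √0.2970 ≈ 7.5000 * 0.5450 ≈ 4.0874
1.96 * SEM ≈ 8.0114
95% CI: 59 ± 8.0114 = [50.9886, 67.0114]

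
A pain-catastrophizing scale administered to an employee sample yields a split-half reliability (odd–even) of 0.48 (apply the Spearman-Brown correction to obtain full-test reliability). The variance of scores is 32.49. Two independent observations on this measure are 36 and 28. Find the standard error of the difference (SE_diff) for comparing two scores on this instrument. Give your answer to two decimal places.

SD = √32.49 ≈ 5.7000
Spearman-Brown: r = 2(0.48) / (1 + 0.48) = 0.9600 / 1.4800 ≈ 0.6486
SEM = 5.7000 × √(1 − 0.6486) = 5.7000 × √0.3514 ≈ 5.7000 × 0.5927 ≈ 3.3787
SE_diff = SEM × √2 ≈ 3.3787 × 1.4142 ≈ 4.7782

4.78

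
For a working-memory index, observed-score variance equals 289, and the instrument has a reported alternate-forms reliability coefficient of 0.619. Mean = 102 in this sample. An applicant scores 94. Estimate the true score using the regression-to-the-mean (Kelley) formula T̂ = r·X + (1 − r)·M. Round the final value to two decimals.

T̂ = r·X + (1 − r)·M = 0.619*94 + 0.381*102 = 58.186 + 38.862 ≈ 97.048

97.05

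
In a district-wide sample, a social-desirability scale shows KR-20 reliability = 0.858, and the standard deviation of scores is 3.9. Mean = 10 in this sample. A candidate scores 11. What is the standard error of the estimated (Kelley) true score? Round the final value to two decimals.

SE_est = SD · √(r(1 − r)) = 3.900 · √0.122 ≈ 3.900 · 0.349 ≈ 1.361

1.36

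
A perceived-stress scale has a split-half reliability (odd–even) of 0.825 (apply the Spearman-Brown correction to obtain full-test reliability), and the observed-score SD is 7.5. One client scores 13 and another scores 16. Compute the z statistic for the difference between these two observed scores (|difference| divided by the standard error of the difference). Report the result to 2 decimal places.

0.91

r_full = 2·0.825 / (1 + 0.825) ≈ 0.9041
SEM = 7.5000·√(1 − 0.9041) ≈ 2.3225
Standard error of the difference = 2.3225·√2 ≈ 3.2845
z = 3 / 3.2845 ≈ 0.9134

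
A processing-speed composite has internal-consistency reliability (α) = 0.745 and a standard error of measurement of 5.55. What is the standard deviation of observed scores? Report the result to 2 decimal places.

SD = SEM / √(1 − r) = 5.55 / √0.2550 ≈ 5.55 / 0.5050 ≈ 10.9906

10.99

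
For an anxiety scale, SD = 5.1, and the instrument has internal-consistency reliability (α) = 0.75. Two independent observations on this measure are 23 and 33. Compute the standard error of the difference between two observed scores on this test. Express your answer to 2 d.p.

SEM = 5.100*√(1 − 0.750) ≈ 2.550
SE_diff = √2 * SEM ≈ 3.606

3.61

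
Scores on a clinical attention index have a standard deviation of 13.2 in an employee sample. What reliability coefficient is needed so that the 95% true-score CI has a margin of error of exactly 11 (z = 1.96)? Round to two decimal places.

SEM needed = half-width / z = 11/1.96 ≈ 5.6122
r = 1 − (5.6122/13.2)² ≈ 1 − 0.1808 ≈ 0.8192

0.82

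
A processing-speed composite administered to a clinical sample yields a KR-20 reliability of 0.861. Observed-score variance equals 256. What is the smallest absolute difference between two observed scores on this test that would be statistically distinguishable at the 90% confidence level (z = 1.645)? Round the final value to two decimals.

13.88

SD = √256 ≈ 16.00000
The standard error of measurement is 16.00000·√(1 − 0.86100) ≈ 16.00000·0.37283 ≈ 5.96523.
SE_diff = SEM · √2 ≈ 5.96523 · 1.41421 ≈ 8.43611
Smallest detectable difference = 1.645·8.43611 ≈ 13.87741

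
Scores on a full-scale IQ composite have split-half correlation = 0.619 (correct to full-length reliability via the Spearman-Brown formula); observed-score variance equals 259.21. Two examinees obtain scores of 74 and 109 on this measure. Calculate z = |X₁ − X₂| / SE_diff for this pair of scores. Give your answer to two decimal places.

σ = 259.21^(1/2) = 16.100
Spearman-Brown: r = 2(0.619) / (1 + 0.619) = 1.238 / 1.619 ≈ 0.765
SEM = 16.100 * √(1 − 0.765) = 16.100 * √0.235 ≈ 16.100 * 0.485 ≈ 7.810
SE_diff = √2 * SEM ≈ 11.045
z = |74 − 109| / 11.045 = 35 / 11.045 ≈ 3.169

3.17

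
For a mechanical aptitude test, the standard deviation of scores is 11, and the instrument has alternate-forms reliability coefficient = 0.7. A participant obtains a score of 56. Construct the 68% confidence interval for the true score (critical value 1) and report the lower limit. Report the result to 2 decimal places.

SEM = 11.0000*√(1 − 0.7000) ≈ 6.0249
Margin = 1 * 6.0249 ≈ 6.0249
Lower bound: 56 − 6.0249 = 49.9751

49.98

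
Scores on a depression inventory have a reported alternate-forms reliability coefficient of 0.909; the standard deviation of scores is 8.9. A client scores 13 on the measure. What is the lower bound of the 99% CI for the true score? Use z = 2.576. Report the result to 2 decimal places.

6.08

SEM = 8.9000·√(1 − 0.9090) ≃ 2.6848
Margin = 2.576 · 2.6848 ≃ 6.9160
Lower bound: 13 − 6.9160 = 6.0840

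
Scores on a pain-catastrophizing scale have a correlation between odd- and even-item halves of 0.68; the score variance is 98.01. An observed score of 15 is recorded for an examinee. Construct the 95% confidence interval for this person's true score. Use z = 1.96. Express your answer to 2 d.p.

[6.53, 23.47]

σ = 98.01^(1/2) = 9.9000
Spearman-Brown: r = 2(0.68) / (1 + 0.68) = 1.3600 / 1.6800 ≈ 0.8095
The standard error of measurement is 9.9000*√(1 − 0.8095) ≈ 9.9000*0.4364 ≈ 4.3207.
1.96 * SEM ≈ 8.4686
Interval: (6.5314, 23.4686)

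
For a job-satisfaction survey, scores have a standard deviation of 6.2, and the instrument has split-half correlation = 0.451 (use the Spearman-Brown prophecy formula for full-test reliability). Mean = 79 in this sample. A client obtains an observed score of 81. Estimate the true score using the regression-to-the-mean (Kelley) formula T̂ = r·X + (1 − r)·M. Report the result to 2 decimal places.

Full-length reliability (Spearman-Brown) = 2(0.451)/(1+0.451) ≈ 0.62164
T̂ = r·X + (1 − r)·M = 0.62164×81 + 0.37836×79 ≈ 50.35286 + 29.89042 ≈ 80.24328

80.24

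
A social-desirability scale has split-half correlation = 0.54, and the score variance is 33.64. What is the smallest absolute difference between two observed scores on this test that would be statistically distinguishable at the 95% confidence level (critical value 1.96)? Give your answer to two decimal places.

SD = √33.64 ≈ 5.800
Spearman-Brown: r = 2(0.54) / (1 + 0.54) = 1.080 / 1.540 ≈ 0.701
SEM = 5.800*√(1 − 0.701) ≈ 3.170
Standard error of the difference = 3.170·√2 ≈ 4.483
Minimum reliable difference = 1.96 * SE_diff ≈ 1.96 * 4.483 ≈ 8.787

8.79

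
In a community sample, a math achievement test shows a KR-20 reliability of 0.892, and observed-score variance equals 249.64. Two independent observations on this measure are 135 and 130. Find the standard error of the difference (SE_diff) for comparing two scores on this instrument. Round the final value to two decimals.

σ = 249.64^(1/2) = 15.80000
SEM = 15.80000·√(1 − 0.89200) ≈ 5.19241
Standard error of the difference = 5.19241·√2 ≈ 7.34318

7.34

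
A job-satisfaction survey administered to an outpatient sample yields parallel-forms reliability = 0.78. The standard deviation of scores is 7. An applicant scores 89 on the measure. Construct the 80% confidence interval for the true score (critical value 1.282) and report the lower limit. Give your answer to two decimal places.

SEM = 7.00000 * √(1 − 0.78000) = 7.00000 * √0.22000 ≈ 7.00000 * 0.46904 ≈ 3.28329
Margin = 1.282 * 3.28329 ≈ 4.20918
Lower bound: 89 − 4.20918 = 84.79082

84.79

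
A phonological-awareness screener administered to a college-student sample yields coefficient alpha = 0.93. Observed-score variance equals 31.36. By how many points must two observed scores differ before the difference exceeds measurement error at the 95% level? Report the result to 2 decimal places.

SD = √31.36 ≈ 5.60000
SEM = 5.60000 * √(1 − 0.93000) = 5.60000 * √0.07000 ≈ 5.60000 * 0.26458 ≈ 1.48162
SE_diff = SEM * √2 ≈ 1.48162 * 1.41421 ≈ 2.09533
Smallest detectable difference = 1.96*2.09533 ≈ 4.10684

4.11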